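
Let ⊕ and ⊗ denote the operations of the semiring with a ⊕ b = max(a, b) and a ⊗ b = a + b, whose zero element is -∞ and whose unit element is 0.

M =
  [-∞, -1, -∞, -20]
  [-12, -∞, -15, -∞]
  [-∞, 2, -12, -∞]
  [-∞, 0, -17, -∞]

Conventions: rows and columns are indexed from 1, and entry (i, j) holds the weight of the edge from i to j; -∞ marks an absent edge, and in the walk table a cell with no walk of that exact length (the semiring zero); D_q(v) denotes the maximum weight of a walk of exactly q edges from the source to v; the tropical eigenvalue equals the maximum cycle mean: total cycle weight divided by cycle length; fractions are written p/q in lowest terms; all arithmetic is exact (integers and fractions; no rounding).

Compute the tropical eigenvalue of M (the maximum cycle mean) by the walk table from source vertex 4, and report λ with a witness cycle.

q=0: [-∞, -∞, -∞, 0]
q=1: [-∞, 0, -17, -∞]
q=2: [-12, -15, -15, -∞]
q=3: [-27, -13, -27, -32]
q=4: [-25, -25, -28, -47]
Optimal cycle mean attained by: cycle 1->2->1, total (-1) + (-12), length 2.
Answer: λ = -13/2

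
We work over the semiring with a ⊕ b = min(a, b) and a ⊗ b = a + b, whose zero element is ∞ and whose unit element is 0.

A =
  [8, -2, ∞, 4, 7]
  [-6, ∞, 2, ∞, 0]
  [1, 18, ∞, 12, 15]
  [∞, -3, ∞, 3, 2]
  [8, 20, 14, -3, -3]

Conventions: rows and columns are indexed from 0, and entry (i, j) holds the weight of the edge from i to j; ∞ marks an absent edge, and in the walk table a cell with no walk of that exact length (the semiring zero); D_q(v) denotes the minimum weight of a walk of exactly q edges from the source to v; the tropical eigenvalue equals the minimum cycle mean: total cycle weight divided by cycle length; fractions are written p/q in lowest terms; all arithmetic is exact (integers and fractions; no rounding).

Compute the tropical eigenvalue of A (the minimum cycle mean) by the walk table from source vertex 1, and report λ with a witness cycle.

q=0: [∞, 0, ∞, ∞, ∞]
q=1: [-6, ∞, 2, ∞, 0]
q=2: [2, -8, 14, -3, -3]
q=3: [-14, -6, -6, -6, -8]
q=4: [-12, -16, -4, -11, -11]
q=5: [-22, -14, -14, -14, -16]
Optimal cycle mean attained by: cycle 0->1->0, total (-2) + (-6), length 2.
Answer: λ = -4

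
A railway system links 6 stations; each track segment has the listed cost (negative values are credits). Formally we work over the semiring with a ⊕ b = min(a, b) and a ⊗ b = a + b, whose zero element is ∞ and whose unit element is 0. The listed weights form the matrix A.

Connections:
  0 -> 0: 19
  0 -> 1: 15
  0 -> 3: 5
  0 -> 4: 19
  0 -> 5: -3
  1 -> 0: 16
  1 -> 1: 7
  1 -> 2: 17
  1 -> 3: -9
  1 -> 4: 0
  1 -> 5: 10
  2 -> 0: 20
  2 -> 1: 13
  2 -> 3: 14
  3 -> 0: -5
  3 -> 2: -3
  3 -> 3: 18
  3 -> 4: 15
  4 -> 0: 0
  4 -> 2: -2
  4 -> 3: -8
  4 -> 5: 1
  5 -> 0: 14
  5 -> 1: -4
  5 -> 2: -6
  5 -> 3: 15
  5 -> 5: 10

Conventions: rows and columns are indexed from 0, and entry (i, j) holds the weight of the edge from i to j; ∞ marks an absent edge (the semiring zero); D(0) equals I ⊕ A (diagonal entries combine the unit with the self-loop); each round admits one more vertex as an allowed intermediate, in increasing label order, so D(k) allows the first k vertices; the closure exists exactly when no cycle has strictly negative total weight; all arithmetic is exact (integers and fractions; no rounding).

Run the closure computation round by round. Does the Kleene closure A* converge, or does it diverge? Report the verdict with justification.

D(0):
  [0, 15, ∞, 5, 19, -3]
  [16, 0, 17, -9, 0, 10]
  [20, 13, 0, 14, ∞, ∞]
  [-5, ∞, -3, 0, 15, ∞]
  [0, ∞, -2, -8, 0, 1]
  [14, -4, -6, 15, ∞, 0]
D(1):
  [0, 15, ∞, 5, 19, -3]
  [16, 0, 17, -9, 0, 10]
  [20, 13, 0, 14, 39, 17]
  [-5, 10, -3, 0, 14, -8]
  [0, 15, -2, -8, 0, -3]
  [14, -4, -6, 15, 33, 0]
D(2):
  [0, 15, 32, 5, 15, -3]
  [16, 0, 17, -9, 0, 10]
  [20, 13, 0, 4, 13, 17]
  [-5, 10, -3, 0, 10, -8]
  [0, 15, -2, -8, 0, -3]
  [12, -4, -6, -13, -4, 0]
D(3):
  [0, 15, 32, 5, 15, -3]
  [16, 0, 17, -9, 0, 10]
  [20, 13, 0, 4, 13, 17]
  [-5, 10, -3, 0, 10, -8]
  [0, 11, -2, -8, 0, -3]
  [12, -4, -6, -13, -4, 0]
Detection: at round 4, diagonal entry (5, 5) turns strictly negative.
Key observation: the cycle 5->1->3->0->5 has total weight (-4) + (-9) + (-5) + (-3), which is strictly negative.
Answer: DIVERGES — negative cycle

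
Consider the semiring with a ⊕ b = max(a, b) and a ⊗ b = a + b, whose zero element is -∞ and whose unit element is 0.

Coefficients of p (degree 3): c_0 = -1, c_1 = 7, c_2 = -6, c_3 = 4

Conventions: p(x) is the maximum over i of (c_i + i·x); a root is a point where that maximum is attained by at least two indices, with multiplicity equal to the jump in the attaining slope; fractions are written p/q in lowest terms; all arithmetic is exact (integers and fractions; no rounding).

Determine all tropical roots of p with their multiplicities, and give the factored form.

hull edge (i=0, c=-1) to (i=1, c=7): slope 8, span 1
hull edge (i=1, c=7) to (i=3, c=4): slope -3/2, span 2
Factored form: p(x) = 4 ⊗ (x ⊕ (-8)) ⊗ (x ⊕ 3/2) ⊗ (x ⊕ 3/2)
Answer: roots = -8 (mult 1), 3/2 (mult 2)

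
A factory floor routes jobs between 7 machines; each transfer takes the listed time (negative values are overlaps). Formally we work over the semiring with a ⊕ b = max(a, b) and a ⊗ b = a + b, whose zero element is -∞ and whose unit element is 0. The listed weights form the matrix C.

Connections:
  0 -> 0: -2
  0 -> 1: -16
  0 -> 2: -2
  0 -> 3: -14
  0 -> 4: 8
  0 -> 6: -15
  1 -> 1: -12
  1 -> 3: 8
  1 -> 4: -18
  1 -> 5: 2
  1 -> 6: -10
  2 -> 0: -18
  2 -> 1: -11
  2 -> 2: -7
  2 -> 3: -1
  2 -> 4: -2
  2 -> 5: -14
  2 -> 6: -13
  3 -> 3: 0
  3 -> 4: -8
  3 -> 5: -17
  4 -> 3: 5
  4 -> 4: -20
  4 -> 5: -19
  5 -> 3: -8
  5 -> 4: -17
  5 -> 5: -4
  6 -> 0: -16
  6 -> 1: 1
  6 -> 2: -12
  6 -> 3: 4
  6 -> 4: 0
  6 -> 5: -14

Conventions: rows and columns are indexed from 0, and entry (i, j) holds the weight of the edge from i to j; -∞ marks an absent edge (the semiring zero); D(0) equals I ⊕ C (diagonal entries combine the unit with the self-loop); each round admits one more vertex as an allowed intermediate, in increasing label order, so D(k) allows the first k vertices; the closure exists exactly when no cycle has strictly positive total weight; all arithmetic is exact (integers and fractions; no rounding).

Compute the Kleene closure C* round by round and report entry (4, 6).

D(0):
  [0, -16, -2, -14, 8, -∞, -15]
  [-∞, 0, -∞, 8, -18, 2, -10]
  [-18, -11, 0, -1, -2, -14, -13]
  [-∞, -∞, -∞, 0, -8, -17, -∞]
  [-∞, -∞, -∞, 5, 0, -19, -∞]
  [-∞, -∞, -∞, -8, -17, 0, -∞]
  [-16, 1, -12, 4, 0, -14, 0]
D(1):
  [0, -16, -2, -14, 8, -∞, -15]
  [-∞, 0, -∞, 8, -18, 2, -10]
  [-18, -11, 0, -1, -2, -14, -13]
  [-∞, -∞, -∞, 0, -8, -17, -∞]
  [-∞, -∞, -∞, 5, 0, -19, -∞]
  [-∞, -∞, -∞, -8, -17, 0, -∞]
  [-16, 1, -12, 4, 0, -14, 0]
D(2):
  [0, -16, -2, -8, 8, -14, -15]
  [-∞, 0, -∞, 8, -18, 2, -10]
  [-18, -11, 0, -1, -2, -9, -13]
  [-∞, -∞, -∞, 0, -8, -17, -∞]
  [-∞, -∞, -∞, 5, 0, -19, -∞]
  [-∞, -∞, -∞, -8, -17, 0, -∞]
  [-16, 1, -12, 9, 0, 3, 0]
D(3):
  [0, -13, -2, -3, 8, -11, -15]
  [-∞, 0, -∞, 8, -18, 2, -10]
  [-18, -11, 0, -1, -2, -9, -13]
  [-∞, -∞, -∞, 0, -8, -17, -∞]
  [-∞, -∞, -∞, 5, 0, -19, -∞]
  [-∞, -∞, -∞, -8, -17, 0, -∞]
  [-16, 1, -12, 9, 0, 3, 0]
D(4):
  [0, -13, -2, -3, 8, -11, -15]
  [-∞, 0, -∞, 8, 0, 2, -10]
  [-18, -11, 0, -1, -2, -9, -13]
  [-∞, -∞, -∞, 0, -8, -17, -∞]
  [-∞, -∞, -∞, 5, 0, -12, -∞]
  [-∞, -∞, -∞, -8, -16, 0, -∞]
  [-16, 1, -12, 9, 1, 3, 0]
D(5):
  [0, -13, -2, 13, 8, -4, -15]
  [-∞, 0, -∞, 8, 0, 2, -10]
  [-18, -11, 0, 3, -2, -9, -13]
  [-∞, -∞, -∞, 0, -8, -17, -∞]
  [-∞, -∞, -∞, 5, 0, -12, -∞]
  [-∞, -∞, -∞, -8, -16, 0, -∞]
  [-16, 1, -12, 9, 1, 3, 0]
D(6):
  [0, -13, -2, 13, 8, -4, -15]
  [-∞, 0, -∞, 8, 0, 2, -10]
  [-18, -11, 0, 3, -2, -9, -13]
  [-∞, -∞, -∞, 0, -8, -17, -∞]
  [-∞, -∞, -∞, 5, 0, -12, -∞]
  [-∞, -∞, -∞, -8, -16, 0, -∞]
  [-16, 1, -12, 9, 1, 3, 0]
D(7):
  [0, -13, -2, 13, 8, -4, -15]
  [-26, 0, -22, 8, 0, 2, -10]
  [-18, -11, 0, 3, -2, -9, -13]
  [-∞, -∞, -∞, 0, -8, -17, -∞]
  [-∞, -∞, -∞, 5, 0, -12, -∞]
  [-∞, -∞, -∞, -8, -16, 0, -∞]
  [-16, 1, -12, 9, 1, 3, 0]
Answer: C*[4][6] = -∞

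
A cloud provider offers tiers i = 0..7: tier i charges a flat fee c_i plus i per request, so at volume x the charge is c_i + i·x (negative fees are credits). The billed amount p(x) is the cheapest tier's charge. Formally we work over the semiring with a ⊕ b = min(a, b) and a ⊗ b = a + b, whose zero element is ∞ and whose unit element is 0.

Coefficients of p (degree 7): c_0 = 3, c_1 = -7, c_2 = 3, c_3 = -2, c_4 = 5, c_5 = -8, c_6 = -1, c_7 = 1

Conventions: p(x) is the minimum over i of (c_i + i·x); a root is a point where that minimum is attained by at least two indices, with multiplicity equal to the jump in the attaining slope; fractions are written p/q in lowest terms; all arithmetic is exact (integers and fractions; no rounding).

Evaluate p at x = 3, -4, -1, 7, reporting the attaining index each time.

p(3) = min(3+0·3=3, -7+1·3=-4, 3+2·3=9, -2+3·3=7, 5+4·3=17, -8+5·3=7, -1+6·3=17, 1+7·3=22) = -4 (attained by i=1)
p(-4) = min(3+0·(-4)=3, -7+1·(-4)=-11, 3+2·(-4)=-5, -2+3·(-4)=-14, 5+4·(-4)=-11, -8+5·(-4)=-28, -1+6·(-4)=-25, 1+7·(-4)=-27) = -28 (attained by i=5)
p(-1) = min(3+0·(-1)=3, -7+1·(-1)=-8, 3+2·(-1)=1, -2+3·(-1)=-5, 5+4·(-1)=1, -8+5·(-1)=-13, -1+6·(-1)=-7, 1+7·(-1)=-6) = -13 (attained by i=5)
p(7) = min(3+0·7=3, -7+1·7=0, 3+2·7=17, -2+3·7=19, 5+4·7=33, -8+5·7=27, -1+6·7=41, 1+7·7=50) = 0 (attained by i=1)
Answer: p(3) = -4; p(-4) = -28; p(-1) = -13; p(7) = 0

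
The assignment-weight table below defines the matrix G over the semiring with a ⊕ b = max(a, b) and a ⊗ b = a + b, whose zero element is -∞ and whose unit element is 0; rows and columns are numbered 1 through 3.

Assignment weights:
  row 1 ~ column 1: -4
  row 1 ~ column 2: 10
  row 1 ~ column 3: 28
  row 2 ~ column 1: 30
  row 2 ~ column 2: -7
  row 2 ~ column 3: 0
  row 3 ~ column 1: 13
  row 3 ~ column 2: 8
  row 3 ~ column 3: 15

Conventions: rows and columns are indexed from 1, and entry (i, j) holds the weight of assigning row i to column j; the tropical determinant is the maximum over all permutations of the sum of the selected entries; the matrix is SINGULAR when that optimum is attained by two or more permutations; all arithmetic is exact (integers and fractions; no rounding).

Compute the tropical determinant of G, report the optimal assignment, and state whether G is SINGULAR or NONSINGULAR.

σ = (1, 2, 3): (-4) + (-7) + 15 = 4
σ = (1, 3, 2): (-4) + 0 + 8 = 4
σ = (2, 1, 3): 10 + 30 + 15 = 55
σ = (2, 3, 1): 10 + 0 + 13 = 23
σ = (3, 1, 2): 28 + 30 + 8 = 66
σ = (3, 2, 1): 28 + (-7) + 13 = 34
Optimal value attained by: σ = (3, 1, 2).
Answer: det⊕(G) = 66; verdict: NONSINGULAR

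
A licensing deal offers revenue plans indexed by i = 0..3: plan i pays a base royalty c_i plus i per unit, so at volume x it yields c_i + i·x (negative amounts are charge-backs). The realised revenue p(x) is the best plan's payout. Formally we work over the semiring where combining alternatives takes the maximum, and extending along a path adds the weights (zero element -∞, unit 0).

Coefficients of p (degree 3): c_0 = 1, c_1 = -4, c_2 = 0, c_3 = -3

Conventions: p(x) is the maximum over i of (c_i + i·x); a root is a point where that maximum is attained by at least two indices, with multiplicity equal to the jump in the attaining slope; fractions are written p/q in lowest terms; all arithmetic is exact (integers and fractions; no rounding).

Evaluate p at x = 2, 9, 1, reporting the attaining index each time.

p(2) = max(1+0·2=1, -4+1·2=-2, 0+2·2=4, -3+3·2=3) = 4 (attained by i=2)
p(9) = max(1+0·9=1, -4+1·9=5, 0+2·9=18, -3+3·9=24) = 24 (attained by i=3)
p(1) = max(1+0·1=1, -4+1·1=-3, 0+2·1=2, -3+3·1=0) = 2 (attained by i=2)
Answer: p(2) = 4; p(9) = 24; p(1) = 2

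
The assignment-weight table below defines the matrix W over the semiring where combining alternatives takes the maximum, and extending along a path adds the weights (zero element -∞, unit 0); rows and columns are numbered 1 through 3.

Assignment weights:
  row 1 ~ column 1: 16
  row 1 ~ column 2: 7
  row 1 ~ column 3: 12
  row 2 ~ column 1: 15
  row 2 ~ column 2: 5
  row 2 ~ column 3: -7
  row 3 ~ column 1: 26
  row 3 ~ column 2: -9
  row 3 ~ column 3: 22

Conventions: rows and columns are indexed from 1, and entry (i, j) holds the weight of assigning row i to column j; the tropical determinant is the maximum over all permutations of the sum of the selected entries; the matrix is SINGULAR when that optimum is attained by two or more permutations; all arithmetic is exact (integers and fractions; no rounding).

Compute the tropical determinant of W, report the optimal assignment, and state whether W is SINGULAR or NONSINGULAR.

σ = (1, 2, 3): 16 + 5 + 22 = 43
σ = (1, 3, 2): 16 + (-7) + (-9) = 0
σ = (2, 1, 3): 7 + 15 + 22 = 44
σ = (2, 3, 1): 7 + (-7) + 26 = 26
σ = (3, 1, 2): 12 + 15 + (-9) = 18
σ = (3, 2, 1): 12 + 5 + 26 = 43
Optimal value attained by: σ = (2, 1, 3).
Answer: det⊕(W) = 44; verdict: NONSINGULAR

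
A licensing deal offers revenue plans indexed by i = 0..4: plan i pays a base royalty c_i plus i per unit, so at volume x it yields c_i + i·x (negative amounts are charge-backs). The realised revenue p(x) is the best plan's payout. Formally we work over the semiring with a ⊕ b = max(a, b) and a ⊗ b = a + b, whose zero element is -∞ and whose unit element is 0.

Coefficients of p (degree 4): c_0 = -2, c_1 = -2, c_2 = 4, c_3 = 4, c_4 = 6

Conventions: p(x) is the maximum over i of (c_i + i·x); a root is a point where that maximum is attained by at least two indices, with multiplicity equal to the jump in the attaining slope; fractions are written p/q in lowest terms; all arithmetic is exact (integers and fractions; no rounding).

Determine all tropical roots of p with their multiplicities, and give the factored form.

hull edge (i=0, c=-2) to (i=2, c=4): slope 3, span 2
hull edge (i=2, c=4) to (i=4, c=6): slope 1, span 2
Factored form: p(x) = 6 ⊗ (x ⊕ (-3)) ⊗ (x ⊕ (-3)) ⊗ (x ⊕ (-1)) ⊗ (x ⊕ (-1))
Answer: roots = -3 (mult 2), -1 (mult 2)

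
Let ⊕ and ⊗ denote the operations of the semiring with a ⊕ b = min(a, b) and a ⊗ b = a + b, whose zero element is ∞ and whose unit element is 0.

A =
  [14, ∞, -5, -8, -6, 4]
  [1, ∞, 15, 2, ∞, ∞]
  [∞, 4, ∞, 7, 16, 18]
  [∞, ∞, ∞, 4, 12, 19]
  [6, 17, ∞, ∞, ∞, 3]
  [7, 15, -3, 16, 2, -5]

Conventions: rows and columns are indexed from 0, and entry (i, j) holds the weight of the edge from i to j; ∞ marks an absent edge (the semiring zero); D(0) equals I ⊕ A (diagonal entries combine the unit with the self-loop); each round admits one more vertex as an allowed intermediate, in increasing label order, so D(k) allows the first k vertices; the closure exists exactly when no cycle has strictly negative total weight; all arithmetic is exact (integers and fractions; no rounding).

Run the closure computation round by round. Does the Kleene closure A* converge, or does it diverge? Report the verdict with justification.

Detection: at round 0, diagonal entry (5, 5) turns strictly negative.
Key observation: the cycle 5->5 has total weight (-5), which is strictly negative.
Answer: DIVERGES — negative cycle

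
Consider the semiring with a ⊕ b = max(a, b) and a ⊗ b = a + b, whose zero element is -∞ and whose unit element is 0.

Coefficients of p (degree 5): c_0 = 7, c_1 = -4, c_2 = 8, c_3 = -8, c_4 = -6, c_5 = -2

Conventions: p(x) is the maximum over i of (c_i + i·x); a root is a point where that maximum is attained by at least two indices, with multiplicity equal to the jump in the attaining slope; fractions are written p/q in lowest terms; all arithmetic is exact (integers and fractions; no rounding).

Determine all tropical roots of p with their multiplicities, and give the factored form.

hull edge (i=0, c=7) to (i=2, c=8): slope 1/2, span 2
hull edge (i=2, c=8) to (i=5, c=-2): slope -10/3, span 3
Factored form: p(x) = -2 ⊗ (x ⊕ (-1/2)) ⊗ (x ⊕ (-1/2)) ⊗ (x ⊕ 10/3) ⊗ (x ⊕ 10/3) ⊗ (x ⊕ 10/3)
Answer: roots = -1/2 (mult 2), 10/3 (mult 3)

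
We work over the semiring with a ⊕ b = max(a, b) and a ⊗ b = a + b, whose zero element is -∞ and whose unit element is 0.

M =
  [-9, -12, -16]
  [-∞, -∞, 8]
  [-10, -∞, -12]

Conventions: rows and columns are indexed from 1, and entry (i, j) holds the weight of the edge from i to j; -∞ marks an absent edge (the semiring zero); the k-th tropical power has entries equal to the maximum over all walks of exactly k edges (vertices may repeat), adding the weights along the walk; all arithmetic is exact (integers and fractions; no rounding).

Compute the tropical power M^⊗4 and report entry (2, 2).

M^⊗2:
  [-18, -21, -4]
  [-2, -∞, -4]
  [-19, -22, -24]
M^⊗3:
  [-14, -30, -13]
  [-11, -14, -16]
  [-28, -31, -14]
M^⊗4:
  [-23, -26, -22]
  [-20, -23, -6]
  [-24, -40, -23]
Key observation: the optimum is the walk 2->3->1->1->2, with weight 8 + (-10) + (-9) + (-12) = -23.
Optimal value attained by: walk 2->3->1->1->2.
Answer: (M^⊗4)[2][2] = -23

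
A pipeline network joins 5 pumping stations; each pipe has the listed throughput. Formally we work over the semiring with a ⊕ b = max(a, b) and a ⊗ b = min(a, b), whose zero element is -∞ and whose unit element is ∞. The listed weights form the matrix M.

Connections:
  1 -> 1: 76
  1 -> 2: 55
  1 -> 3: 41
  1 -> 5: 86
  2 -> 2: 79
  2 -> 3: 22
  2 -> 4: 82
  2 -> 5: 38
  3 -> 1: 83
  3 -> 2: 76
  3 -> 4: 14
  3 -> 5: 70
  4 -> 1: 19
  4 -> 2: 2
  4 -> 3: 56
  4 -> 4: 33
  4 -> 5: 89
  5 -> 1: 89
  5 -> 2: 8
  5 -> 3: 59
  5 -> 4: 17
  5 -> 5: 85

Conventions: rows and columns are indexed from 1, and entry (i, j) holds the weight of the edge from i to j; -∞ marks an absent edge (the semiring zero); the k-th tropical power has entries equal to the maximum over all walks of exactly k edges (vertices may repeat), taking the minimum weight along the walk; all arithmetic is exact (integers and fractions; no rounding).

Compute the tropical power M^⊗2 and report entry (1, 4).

M^⊗2:
  [86, 55, 59, 55, 85]
  [38, 79, 56, 79, 82]
  [76, 76, 59, 76, 83]
  [89, 56, 59, 33, 85]
  [85, 59, 59, 17, 86]
Key observation: the optimum is the walk 1->2->4, with weight 55 min 82 = 55.
Optimal value attained by: walk 1->2->4.
Answer: (M^⊗2)[1][4] = 55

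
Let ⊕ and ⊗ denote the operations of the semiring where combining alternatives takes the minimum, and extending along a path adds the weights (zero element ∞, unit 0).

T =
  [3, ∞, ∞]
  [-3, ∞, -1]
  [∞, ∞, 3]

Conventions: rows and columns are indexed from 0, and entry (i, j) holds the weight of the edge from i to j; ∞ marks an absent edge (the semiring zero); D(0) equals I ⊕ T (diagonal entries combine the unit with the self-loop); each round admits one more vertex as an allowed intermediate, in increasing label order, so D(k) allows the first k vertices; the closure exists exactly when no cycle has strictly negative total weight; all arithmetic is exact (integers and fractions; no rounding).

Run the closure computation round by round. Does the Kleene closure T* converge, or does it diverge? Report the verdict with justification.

D(0):
  [0, ∞, ∞]
  [-3, 0, -1]
  [∞, ∞, 0]
D(1):
  [0, ∞, ∞]
  [-3, 0, -1]
  [∞, ∞, 0]
D(2):
  [0, ∞, ∞]
  [-3, 0, -1]
  [∞, ∞, 0]
D(3):
  [0, ∞, ∞]
  [-3, 0, -1]
  [∞, ∞, 0]
Key observation: every diagonal entry stays at the unit through all rounds, so no improving cycle exists.
Answer: CONVERGES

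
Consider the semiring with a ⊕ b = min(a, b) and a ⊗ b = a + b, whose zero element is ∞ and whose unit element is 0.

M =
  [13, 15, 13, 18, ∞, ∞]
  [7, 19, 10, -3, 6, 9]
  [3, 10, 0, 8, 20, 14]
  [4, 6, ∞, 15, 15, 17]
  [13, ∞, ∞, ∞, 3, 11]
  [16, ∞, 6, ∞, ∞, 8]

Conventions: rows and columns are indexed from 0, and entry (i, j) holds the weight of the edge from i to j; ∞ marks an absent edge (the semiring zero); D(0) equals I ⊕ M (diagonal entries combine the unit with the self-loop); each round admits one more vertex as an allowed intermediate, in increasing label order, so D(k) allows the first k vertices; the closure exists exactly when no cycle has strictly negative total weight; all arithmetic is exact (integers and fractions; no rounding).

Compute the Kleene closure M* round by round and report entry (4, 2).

D(0):
  [0, 15, 13, 18, ∞, ∞]
  [7, 0, 10, -3, 6, 9]
  [3, 10, 0, 8, 20, 14]
  [4, 6, ∞, 0, 15, 17]
  [13, ∞, ∞, ∞, 0, 11]
  [16, ∞, 6, ∞, ∞, 0]
D(1):
  [0, 15, 13, 18, ∞, ∞]
  [7, 0, 10, -3, 6, 9]
  [3, 10, 0, 8, 20, 14]
  [4, 6, 17, 0, 15, 17]
  [13, 28, 26, 31, 0, 11]
  [16, 31, 6, 34, ∞, 0]
D(2):
  [0, 15, 13, 12, 21, 24]
  [7, 0, 10, -3, 6, 9]
  [3, 10, 0, 7, 16, 14]
  [4, 6, 16, 0, 12, 15]
  [13, 28, 26, 25, 0, 11]
  [16, 31, 6, 28, 37, 0]
D(3):
  [0, 15, 13, 12, 21, 24]
  [7, 0, 10, -3, 6, 9]
  [3, 10, 0, 7, 16, 14]
  [4, 6, 16, 0, 12, 15]
  [13, 28, 26, 25, 0, 11]
  [9, 16, 6, 13, 22, 0]
D(4):
  [0, 15, 13, 12, 21, 24]
  [1, 0, 10, -3, 6, 9]
  [3, 10, 0, 7, 16, 14]
  [4, 6, 16, 0, 12, 15]
  [13, 28, 26, 25, 0, 11]
  [9, 16, 6, 13, 22, 0]
D(5):
  [0, 15, 13, 12, 21, 24]
  [1, 0, 10, -3, 6, 9]
  [3, 10, 0, 7, 16, 14]
  [4, 6, 16, 0, 12, 15]
  [13, 28, 26, 25, 0, 11]
  [9, 16, 6, 13, 22, 0]
D(6):
  [0, 15, 13, 12, 21, 24]
  [1, 0, 10, -3, 6, 9]
  [3, 10, 0, 7, 16, 14]
  [4, 6, 16, 0, 12, 15]
  [13, 27, 17, 24, 0, 11]
  [9, 16, 6, 13, 22, 0]
Answer: M*[4][2] = 17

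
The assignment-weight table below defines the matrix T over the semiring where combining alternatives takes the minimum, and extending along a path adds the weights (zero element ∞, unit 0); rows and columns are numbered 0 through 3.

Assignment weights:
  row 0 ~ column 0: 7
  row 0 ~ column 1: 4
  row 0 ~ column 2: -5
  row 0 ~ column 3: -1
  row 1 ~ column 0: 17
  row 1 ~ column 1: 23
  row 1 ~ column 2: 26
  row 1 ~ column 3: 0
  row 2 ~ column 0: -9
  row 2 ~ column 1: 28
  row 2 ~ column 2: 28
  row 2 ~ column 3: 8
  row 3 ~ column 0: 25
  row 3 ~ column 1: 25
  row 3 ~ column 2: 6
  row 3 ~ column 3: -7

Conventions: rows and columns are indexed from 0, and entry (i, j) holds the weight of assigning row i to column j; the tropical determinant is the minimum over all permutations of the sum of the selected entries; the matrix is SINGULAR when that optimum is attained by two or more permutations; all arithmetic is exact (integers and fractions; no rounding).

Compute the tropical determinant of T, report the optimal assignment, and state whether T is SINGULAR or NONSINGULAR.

σ = (0, 1, 2, 3): 7 + 23 + 28 + (-7) = 51
σ = (0, 1, 3, 2): 7 + 23 + 8 + 6 = 44
σ = (0, 2, 1, 3): 7 + 26 + 28 + (-7) = 54
σ = (0, 2, 3, 1): 7 + 26 + 8 + 25 = 66
σ = (0, 3, 1, 2): 7 + 0 + 28 + 6 = 41
σ = (0, 3, 2, 1): 7 + 0 + 28 + 25 = 60
σ = (1, 0, 2, 3): 4 + 17 + 28 + (-7) = 42
σ = (1, 0, 3, 2): 4 + 17 + 8 + 6 = 35
σ = (1, 2, 0, 3): 4 + 26 + (-9) + (-7) = 14
σ = (1, 2, 3, 0): 4 + 26 + 8 + 25 = 63
σ = (1, 3, 0, 2): 4 + 0 + (-9) + 6 = 1
σ = (1, 3, 2, 0): 4 + 0 + 28 + 25 = 57
σ = (2, 0, 1, 3): (-5) + 17 + 28 + (-7) = 33
σ = (2, 0, 3, 1): (-5) + 17 + 8 + 25 = 45
σ = (2, 1, 0, 3): (-5) + 23 + (-9) + (-7) = 2
σ = (2, 1, 3, 0): (-5) + 23 + 8 + 25 = 51
σ = (2, 3, 0, 1): (-5) + 0 + (-9) + 25 = 11
σ = (2, 3, 1, 0): (-5) + 0 + 28 + 25 = 48
σ = (3, 0, 1, 2): (-1) + 17 + 28 + 6 = 50
σ = (3, 0, 2, 1): (-1) + 17 + 28 + 25 = 69
σ = (3, 1, 0, 2): (-1) + 23 + (-9) + 6 = 19
σ = (3, 1, 2, 0): (-1) + 23 + 28 + 25 = 75
σ = (3, 2, 0, 1): (-1) + 26 + (-9) + 25 = 41
σ = (3, 2, 1, 0): (-1) + 26 + 28 + 25 = 78
Optimal value attained by: σ = (1, 3, 0, 2).
Answer: det⊕(T) = 1; verdict: NONSINGULAR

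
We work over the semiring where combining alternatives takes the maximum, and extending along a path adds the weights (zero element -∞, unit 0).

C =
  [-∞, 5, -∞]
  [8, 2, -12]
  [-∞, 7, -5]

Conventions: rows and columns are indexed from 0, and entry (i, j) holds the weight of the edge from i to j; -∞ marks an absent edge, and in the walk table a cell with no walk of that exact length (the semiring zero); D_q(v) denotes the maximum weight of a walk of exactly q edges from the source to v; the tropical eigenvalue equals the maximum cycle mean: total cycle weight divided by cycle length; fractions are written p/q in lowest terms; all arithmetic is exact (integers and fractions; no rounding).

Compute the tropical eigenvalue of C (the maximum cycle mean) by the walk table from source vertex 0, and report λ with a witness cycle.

q=0: [0, -∞, -∞]
q=1: [-∞, 5, -∞]
q=2: [13, 7, -7]
q=3: [15, 18, -5]
Optimal cycle mean attained by: cycle 0->1->0, total 5 + 8, length 2.
Answer: λ = 13/2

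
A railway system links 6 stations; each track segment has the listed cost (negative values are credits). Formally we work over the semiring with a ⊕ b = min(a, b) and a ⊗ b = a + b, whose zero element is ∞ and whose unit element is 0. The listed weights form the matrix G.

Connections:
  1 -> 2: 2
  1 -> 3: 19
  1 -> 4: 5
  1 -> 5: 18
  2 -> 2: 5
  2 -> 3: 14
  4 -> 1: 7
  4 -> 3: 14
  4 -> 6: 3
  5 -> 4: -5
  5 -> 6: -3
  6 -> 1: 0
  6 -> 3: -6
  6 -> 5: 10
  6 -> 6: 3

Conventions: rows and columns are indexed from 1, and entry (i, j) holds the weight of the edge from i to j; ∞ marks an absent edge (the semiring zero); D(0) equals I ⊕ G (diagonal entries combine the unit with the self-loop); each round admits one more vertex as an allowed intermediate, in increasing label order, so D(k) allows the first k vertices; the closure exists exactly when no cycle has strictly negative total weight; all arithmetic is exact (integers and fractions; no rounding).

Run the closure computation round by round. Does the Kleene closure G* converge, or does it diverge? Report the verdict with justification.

D(0):
  [0, 2, 19, 5, 18, ∞]
  [∞, 0, 14, ∞, ∞, ∞]
  [∞, ∞, 0, ∞, ∞, ∞]
  [7, ∞, 14, 0, ∞, 3]
  [∞, ∞, ∞, -5, 0, -3]
  [0, ∞, -6, ∞, 10, 0]
D(1):
  [0, 2, 19, 5, 18, ∞]
  [∞, 0, 14, ∞, ∞, ∞]
  [∞, ∞, 0, ∞, ∞, ∞]
  [7, 9, 14, 0, 25, 3]
  [∞, ∞, ∞, -5, 0, -3]
  [0, 2, -6, 5, 10, 0]
D(2):
  [0, 2, 16, 5, 18, ∞]
  [∞, 0, 14, ∞, ∞, ∞]
  [∞, ∞, 0, ∞, ∞, ∞]
  [7, 9, 14, 0, 25, 3]
  [∞, ∞, ∞, -5, 0, -3]
  [0, 2, -6, 5, 10, 0]
D(3):
  [0, 2, 16, 5, 18, ∞]
  [∞, 0, 14, ∞, ∞, ∞]
  [∞, ∞, 0, ∞, ∞, ∞]
  [7, 9, 14, 0, 25, 3]
  [∞, ∞, ∞, -5, 0, -3]
  [0, 2, -6, 5, 10, 0]
D(4):
  [0, 2, 16, 5, 18, 8]
  [∞, 0, 14, ∞, ∞, ∞]
  [∞, ∞, 0, ∞, ∞, ∞]
  [7, 9, 14, 0, 25, 3]
  [2, 4, 9, -5, 0, -3]
  [0, 2, -6, 5, 10, 0]
D(5):
  [0, 2, 16, 5, 18, 8]
  [∞, 0, 14, ∞, ∞, ∞]
  [∞, ∞, 0, ∞, ∞, ∞]
  [7, 9, 14, 0, 25, 3]
  [2, 4, 9, -5, 0, -3]
  [0, 2, -6, 5, 10, 0]
D(6):
  [0, 2, 2, 5, 18, 8]
  [∞, 0, 14, ∞, ∞, ∞]
  [∞, ∞, 0, ∞, ∞, ∞]
  [3, 5, -3, 0, 13, 3]
  [-3, -1, -9, -5, 0, -3]
  [0, 2, -6, 5, 10, 0]
Key observation: every diagonal entry stays at the unit through all rounds, so no improving cycle exists.
Answer: CONVERGES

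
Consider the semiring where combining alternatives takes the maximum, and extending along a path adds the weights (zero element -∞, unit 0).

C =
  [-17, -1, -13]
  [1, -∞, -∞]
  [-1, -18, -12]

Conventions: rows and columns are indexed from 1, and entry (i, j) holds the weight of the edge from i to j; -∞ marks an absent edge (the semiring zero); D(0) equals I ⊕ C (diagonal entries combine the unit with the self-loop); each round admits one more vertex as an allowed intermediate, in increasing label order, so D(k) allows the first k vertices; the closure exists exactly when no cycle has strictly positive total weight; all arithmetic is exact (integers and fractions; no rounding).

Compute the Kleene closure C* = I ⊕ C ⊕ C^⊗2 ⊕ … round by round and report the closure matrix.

D(0):
  [0, -1, -13]
  [1, 0, -∞]
  [-1, -18, 0]
D(1):
  [0, -1, -13]
  [1, 0, -12]
  [-1, -2, 0]
D(2):
  [0, -1, -13]
  [1, 0, -12]
  [-1, -2, 0]
D(3):
  [0, -1, -13]
  [1, 0, -12]
  [-1, -2, 0]
Answer: C* = [[0, -1, -13], [1, 0, -12], [-1, -2, 0]]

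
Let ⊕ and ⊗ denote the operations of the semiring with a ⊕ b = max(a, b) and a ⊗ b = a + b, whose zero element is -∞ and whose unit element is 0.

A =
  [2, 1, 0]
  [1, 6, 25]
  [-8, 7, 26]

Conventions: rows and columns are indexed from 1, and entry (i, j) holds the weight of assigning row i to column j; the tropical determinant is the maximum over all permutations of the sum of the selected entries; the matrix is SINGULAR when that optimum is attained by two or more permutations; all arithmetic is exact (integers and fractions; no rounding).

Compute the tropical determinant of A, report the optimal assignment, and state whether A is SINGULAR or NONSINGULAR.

σ = (1, 2, 3): 2 + 6 + 26 = 34
σ = (1, 3, 2): 2 + 25 + 7 = 34
σ = (2, 1, 3): 1 + 1 + 26 = 28
σ = (2, 3, 1): 1 + 25 + (-8) = 18
σ = (3, 1, 2): 0 + 1 + 7 = 8
σ = (3, 2, 1): 0 + 6 + (-8) = -2
Optimal value attained by: σ = (1, 2, 3).
Answer: det⊕(A) = 34; verdict: SINGULAR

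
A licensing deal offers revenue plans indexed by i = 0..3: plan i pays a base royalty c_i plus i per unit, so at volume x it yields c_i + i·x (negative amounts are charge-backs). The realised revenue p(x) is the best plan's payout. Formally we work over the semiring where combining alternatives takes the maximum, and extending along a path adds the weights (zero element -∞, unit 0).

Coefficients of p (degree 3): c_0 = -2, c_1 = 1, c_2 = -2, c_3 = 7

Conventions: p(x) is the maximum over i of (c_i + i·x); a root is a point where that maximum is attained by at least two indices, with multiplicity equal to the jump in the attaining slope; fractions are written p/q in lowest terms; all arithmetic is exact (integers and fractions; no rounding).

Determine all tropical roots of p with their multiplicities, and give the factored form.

hull edge (i=0, c=-2) to (i=3, c=7): slope 3, span 3
Factored form: p(x) = 7 ⊗ (x ⊕ (-3)) ⊗ (x ⊕ (-3)) ⊗ (x ⊕ (-3))
Answer: roots = -3 (mult 3)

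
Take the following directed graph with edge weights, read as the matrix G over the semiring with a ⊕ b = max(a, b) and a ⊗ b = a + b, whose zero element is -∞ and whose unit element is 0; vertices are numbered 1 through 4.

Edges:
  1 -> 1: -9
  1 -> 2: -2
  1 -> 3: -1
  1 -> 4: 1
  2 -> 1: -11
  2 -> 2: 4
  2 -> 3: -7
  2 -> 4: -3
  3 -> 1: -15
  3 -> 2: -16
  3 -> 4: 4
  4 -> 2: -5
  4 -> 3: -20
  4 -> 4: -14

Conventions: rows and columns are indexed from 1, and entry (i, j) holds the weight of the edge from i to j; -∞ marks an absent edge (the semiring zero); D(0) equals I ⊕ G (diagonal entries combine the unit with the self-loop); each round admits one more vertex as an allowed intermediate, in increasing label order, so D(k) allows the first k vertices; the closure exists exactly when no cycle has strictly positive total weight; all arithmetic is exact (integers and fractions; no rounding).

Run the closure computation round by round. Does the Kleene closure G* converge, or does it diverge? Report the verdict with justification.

Detection: at round 0, diagonal entry (2, 2) turns strictly positive.
Key observation: the cycle 2->2 has total weight 4, which is strictly positive.
Answer: DIVERGES — positive cycle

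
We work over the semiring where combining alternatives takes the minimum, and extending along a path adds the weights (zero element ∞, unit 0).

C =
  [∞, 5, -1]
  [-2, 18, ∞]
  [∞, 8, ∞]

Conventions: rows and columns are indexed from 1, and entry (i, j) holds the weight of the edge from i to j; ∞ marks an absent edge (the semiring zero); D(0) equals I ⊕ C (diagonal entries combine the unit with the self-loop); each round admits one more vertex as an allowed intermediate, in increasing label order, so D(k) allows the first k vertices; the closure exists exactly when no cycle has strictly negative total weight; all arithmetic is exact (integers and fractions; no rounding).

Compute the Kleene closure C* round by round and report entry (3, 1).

D(0):
  [0, 5, -1]
  [-2, 0, ∞]
  [∞, 8, 0]
D(1):
  [0, 5, -1]
  [-2, 0, -3]
  [∞, 8, 0]
D(2):
  [0, 5, -1]
  [-2, 0, -3]
  [6, 8, 0]
D(3):
  [0, 5, -1]
  [-2, 0, -3]
  [6, 8, 0]
Answer: C*[3][1] = 6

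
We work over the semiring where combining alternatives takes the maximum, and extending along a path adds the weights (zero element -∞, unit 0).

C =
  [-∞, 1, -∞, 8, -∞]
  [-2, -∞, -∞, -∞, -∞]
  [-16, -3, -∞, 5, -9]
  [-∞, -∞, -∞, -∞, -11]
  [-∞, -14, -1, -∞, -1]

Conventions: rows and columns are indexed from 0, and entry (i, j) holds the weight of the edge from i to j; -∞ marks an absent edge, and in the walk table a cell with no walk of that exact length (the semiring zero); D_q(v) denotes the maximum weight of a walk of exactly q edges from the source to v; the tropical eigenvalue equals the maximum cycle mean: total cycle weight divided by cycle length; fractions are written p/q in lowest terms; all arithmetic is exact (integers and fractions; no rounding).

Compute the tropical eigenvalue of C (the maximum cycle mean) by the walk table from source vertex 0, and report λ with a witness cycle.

q=0: [0, -∞, -∞, -∞, -∞]
q=1: [-∞, 1, -∞, 8, -∞]
q=2: [-1, -∞, -∞, -∞, -3]
q=3: [-∞, 0, -4, 7, -4]
q=4: [-2, -7, -5, 1, -4]
q=5: [-9, -1, -5, 6, -5]
Optimal cycle mean attained by: cycle 0->1->0, total 1 + (-2), length 2.
Answer: λ = -1/2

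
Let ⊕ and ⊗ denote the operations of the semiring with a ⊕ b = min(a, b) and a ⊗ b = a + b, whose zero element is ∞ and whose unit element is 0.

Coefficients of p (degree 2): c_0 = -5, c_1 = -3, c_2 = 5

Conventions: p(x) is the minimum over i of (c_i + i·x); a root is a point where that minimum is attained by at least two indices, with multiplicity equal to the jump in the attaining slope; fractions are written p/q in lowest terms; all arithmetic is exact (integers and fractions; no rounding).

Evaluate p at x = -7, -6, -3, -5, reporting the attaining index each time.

p(-7) = min(-5+0·(-7)=-5, -3+1·(-7)=-10, 5+2·(-7)=-9) = -10 (attained by i=1)
p(-6) = min(-5+0·(-6)=-5, -3+1·(-6)=-9, 5+2·(-6)=-7) = -9 (attained by i=1)
p(-3) = min(-5+0·(-3)=-5, -3+1·(-3)=-6, 5+2·(-3)=-1) = -6 (attained by i=1)
p(-5) = min(-5+0·(-5)=-5, -3+1·(-5)=-8, 5+2·(-5)=-5) = -8 (attained by i=1)
Answer: p(-7) = -10; p(-6) = -9; p(-3) = -6; p(-5) = -8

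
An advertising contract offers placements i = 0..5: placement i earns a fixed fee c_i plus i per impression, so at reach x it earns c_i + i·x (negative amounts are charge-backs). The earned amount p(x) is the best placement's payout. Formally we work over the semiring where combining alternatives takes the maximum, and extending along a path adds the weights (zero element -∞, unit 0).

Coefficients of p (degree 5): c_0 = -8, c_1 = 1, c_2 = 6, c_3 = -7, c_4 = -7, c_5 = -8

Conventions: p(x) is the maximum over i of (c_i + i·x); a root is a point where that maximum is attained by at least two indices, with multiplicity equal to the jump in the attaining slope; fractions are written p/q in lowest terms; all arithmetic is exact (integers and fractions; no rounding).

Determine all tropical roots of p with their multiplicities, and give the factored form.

hull edge (i=0, c=-8) to (i=1, c=1): slope 9, span 1
hull edge (i=1, c=1) to (i=2, c=6): slope 5, span 1
hull edge (i=2, c=6) to (i=5, c=-8): slope -14/3, span 3
Factored form: p(x) = -8 ⊗ (x ⊕ (-9)) ⊗ (x ⊕ (-5)) ⊗ (x ⊕ 14/3) ⊗ (x ⊕ 14/3) ⊗ (x ⊕ 14/3)
Answer: roots = -9 (mult 1), -5 (mult 1), 14/3 (mult 3)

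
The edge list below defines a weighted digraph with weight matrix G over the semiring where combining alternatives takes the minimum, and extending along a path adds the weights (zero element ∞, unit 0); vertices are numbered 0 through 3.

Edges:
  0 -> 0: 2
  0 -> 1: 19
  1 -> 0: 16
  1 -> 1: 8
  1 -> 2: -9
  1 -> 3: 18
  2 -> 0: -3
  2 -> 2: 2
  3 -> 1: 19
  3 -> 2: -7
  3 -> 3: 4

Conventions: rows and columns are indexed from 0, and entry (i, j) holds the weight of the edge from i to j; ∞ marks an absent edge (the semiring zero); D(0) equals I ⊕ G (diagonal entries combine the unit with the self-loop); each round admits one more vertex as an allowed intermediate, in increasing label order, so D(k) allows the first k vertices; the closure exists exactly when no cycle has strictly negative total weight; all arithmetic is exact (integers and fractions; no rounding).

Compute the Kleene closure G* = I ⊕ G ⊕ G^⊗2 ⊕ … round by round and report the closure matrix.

D(0):
  [0, 19, ∞, ∞]
  [16, 0, -9, 18]
  [-3, ∞, 0, ∞]
  [∞, 19, -7, 0]
D(1):
  [0, 19, ∞, ∞]
  [16, 0, -9, 18]
  [-3, 16, 0, ∞]
  [∞, 19, -7, 0]
D(2):
  [0, 19, 10, 37]
  [16, 0, -9, 18]
  [-3, 16, 0, 34]
  [35, 19, -7, 0]
D(3):
  [0, 19, 10, 37]
  [-12, 0, -9, 18]
  [-3, 16, 0, 34]
  [-10, 9, -7, 0]
D(4):
  [0, 19, 10, 37]
  [-12, 0, -9, 18]
  [-3, 16, 0, 34]
  [-10, 9, -7, 0]
Answer: G* = [[0, 19, 10, 37], [-12, 0, -9, 18], [-3, 16, 0, 34], [-10, 9, -7, 0]]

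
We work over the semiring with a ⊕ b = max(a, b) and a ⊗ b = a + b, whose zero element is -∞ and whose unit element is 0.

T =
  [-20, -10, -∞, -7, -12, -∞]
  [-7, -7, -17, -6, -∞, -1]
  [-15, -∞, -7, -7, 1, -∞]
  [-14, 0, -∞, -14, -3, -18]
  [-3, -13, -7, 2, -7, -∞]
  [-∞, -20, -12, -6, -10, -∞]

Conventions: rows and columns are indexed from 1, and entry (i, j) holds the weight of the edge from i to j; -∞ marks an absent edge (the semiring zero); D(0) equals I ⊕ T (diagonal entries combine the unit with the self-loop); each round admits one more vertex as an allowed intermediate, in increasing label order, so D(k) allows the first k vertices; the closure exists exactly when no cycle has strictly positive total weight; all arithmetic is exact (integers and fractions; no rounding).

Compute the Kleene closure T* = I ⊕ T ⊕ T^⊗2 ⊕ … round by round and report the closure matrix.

D(0):
  [0, -10, -∞, -7, -12, -∞]
  [-7, 0, -17, -6, -∞, -1]
  [-15, -∞, 0, -7, 1, -∞]
  [-14, 0, -∞, 0, -3, -18]
  [-3, -13, -7, 2, 0, -∞]
  [-∞, -20, -12, -6, -10, 0]
D(1):
  [0, -10, -∞, -7, -12, -∞]
  [-7, 0, -17, -6, -19, -1]
  [-15, -25, 0, -7, 1, -∞]
  [-14, 0, -∞, 0, -3, -18]
  [-3, -13, -7, 2, 0, -∞]
  [-∞, -20, -12, -6, -10, 0]
D(2):
  [0, -10, -27, -7, -12, -11]
  [-7, 0, -17, -6, -19, -1]
  [-15, -25, 0, -7, 1, -26]
  [-7, 0, -17, 0, -3, -1]
  [-3, -13, -7, 2, 0, -14]
  [-27, -20, -12, -6, -10, 0]
D(3):
  [0, -10, -27, -7, -12, -11]
  [-7, 0, -17, -6, -16, -1]
  [-15, -25, 0, -7, 1, -26]
  [-7, 0, -17, 0, -3, -1]
  [-3, -13, -7, 2, 0, -14]
  [-27, -20, -12, -6, -10, 0]
D(4):
  [0, -7, -24, -7, -10, -8]
  [-7, 0, -17, -6, -9, -1]
  [-14, -7, 0, -7, 1, -8]
  [-7, 0, -17, 0, -3, -1]
  [-3, 2, -7, 2, 0, 1]
  [-13, -6, -12, -6, -9, 0]
D(5):
  [0, -7, -17, -7, -10, -8]
  [-7, 0, -16, -6, -9, -1]
  [-2, 3, 0, 3, 1, 2]
  [-6, 0, -10, 0, -3, -1]
  [-3, 2, -7, 2, 0, 1]
  [-12, -6, -12, -6, -9, 0]
D(6):
  [0, -7, -17, -7, -10, -8]
  [-7, 0, -13, -6, -9, -1]
  [-2, 3, 0, 3, 1, 2]
  [-6, 0, -10, 0, -3, -1]
  [-3, 2, -7, 2, 0, 1]
  [-12, -6, -12, -6, -9, 0]
Answer: T* = [[0, -7, -17, -7, -10, -8], [-7, 0, -13, -6, -9, -1], [-2, 3, 0, 3, 1, 2], [-6, 0, -10, 0, -3, -1], [-3, 2, -7, 2, 0, 1], [-12, -6, -12, -6, -9, 0]]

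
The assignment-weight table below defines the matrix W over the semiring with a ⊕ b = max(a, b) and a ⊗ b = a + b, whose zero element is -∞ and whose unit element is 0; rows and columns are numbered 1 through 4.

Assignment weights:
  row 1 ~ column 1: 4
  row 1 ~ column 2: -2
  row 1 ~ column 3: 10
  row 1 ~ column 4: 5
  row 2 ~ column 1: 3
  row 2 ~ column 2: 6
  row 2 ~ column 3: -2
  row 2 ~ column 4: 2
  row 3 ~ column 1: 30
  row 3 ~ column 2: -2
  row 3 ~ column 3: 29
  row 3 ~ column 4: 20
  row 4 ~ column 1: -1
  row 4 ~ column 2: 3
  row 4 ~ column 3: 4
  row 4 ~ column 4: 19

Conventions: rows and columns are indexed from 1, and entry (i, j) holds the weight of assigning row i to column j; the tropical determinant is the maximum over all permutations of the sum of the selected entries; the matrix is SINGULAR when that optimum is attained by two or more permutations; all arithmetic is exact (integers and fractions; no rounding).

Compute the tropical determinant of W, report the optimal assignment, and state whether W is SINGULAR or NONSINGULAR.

σ = (1, 2, 3, 4): 4 + 6 + 29 + 19 = 58
σ = (1, 2, 4, 3): 4 + 6 + 20 + 4 = 34
σ = (1, 3, 2, 4): 4 + (-2) + (-2) + 19 = 19
σ = (1, 3, 4, 2): 4 + (-2) + 20 + 3 = 25
σ = (1, 4, 2, 3): 4 + 2 + (-2) + 4 = 8
σ = (1, 4, 3, 2): 4 + 2 + 29 + 3 = 38
σ = (2, 1, 3, 4): (-2) + 3 + 29 + 19 = 49
σ = (2, 1, 4, 3): (-2) + 3 + 20 + 4 = 25
σ = (2, 3, 1, 4): (-2) + (-2) + 30 + 19 = 45
σ = (2, 3, 4, 1): (-2) + (-2) + 20 + (-1) = 15
σ = (2, 4, 1, 3): (-2) + 2 + 30 + 4 = 34
σ = (2, 4, 3, 1): (-2) + 2 + 29 + (-1) = 28
σ = (3, 1, 2, 4): 10 + 3 + (-2) + 19 = 30
σ = (3, 1, 4, 2): 10 + 3 + 20 + 3 = 36
σ = (3, 2, 1, 4): 10 + 6 + 30 + 19 = 65
σ = (3, 2, 4, 1): 10 + 6 + 20 + (-1) = 35
σ = (3, 4, 1, 2): 10 + 2 + 30 + 3 = 45
σ = (3, 4, 2, 1): 10 + 2 + (-2) + (-1) = 9
σ = (4, 1, 2, 3): 5 + 3 + (-2) + 4 = 10
σ = (4, 1, 3, 2): 5 + 3 + 29 + 3 = 40
σ = (4, 2, 1, 3): 5 + 6 + 30 + 4 = 45
σ = (4, 2, 3, 1): 5 + 6 + 29 + (-1) = 39
σ = (4, 3, 1, 2): 5 + (-2) + 30 + 3 = 36
σ = (4, 3, 2, 1): 5 + (-2) + (-2) + (-1) = 0
Optimal value attained by: σ = (3, 2, 1, 4).
Answer: det⊕(W) = 65; verdict: NONSINGULAR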